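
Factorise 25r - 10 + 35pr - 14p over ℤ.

Group as (35pr - 14p) + (25r - 10) = 7p(5r - 2) + 5(5r - 2).
Both groups share the factor (5r - 2).

(5r - 2)(7p + 5)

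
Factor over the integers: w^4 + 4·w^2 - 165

(w^2 + 15)·(w^2 - 11)

Substitute u = w^2 to get a quadratic in u, then factor.
w^2 + 15 is irreducible over ℤ (always positive, so no real roots).
w^2 - 11 is irreducible over ℤ (11 is not a perfect square).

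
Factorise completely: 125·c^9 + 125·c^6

Pull out the common factor 125·c^6, leaving c^3 + 1.
Recognize a sum of cubes with the parts c and 1.

125·c^6·(c + 1)·(c^2 - c + 1)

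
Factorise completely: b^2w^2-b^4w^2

-b^2w^2(b+1)(b-1)

Every term has a factor of b^2w^2; factoring it out leaves -b^2+1.
Recognize a difference of squares with the parts 1 and b.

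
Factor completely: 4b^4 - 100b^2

Factor out 4b^2, leaving b^2 - 25, which is a difference of two squares.

4b^2(b + 5)(b - 5)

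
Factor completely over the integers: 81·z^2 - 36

9·(3·z + 2)·(3·z - 2)

Every term has a factor of 9. Then 9·z^2 - 4 = (3·z)² − (2)².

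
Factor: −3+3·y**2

Every term has a factor of 3. Then y**2−1 = (y)² − (1)².

3·(y+1)·(y−1)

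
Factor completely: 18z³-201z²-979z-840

Trying the rational-root candidates, z = -8/3 is a root, so (3z+8) divides it; the quotient is 6z²-83z-105.
The remaining quadratic factors as (6z+7)(z-15).

(3z+8)(6z+7)(z-15)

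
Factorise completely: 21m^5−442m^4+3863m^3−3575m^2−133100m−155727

Testing divisors of the constant over divisors of the leading coefficient, m = −9/7 is a root, so (7m+9) is a factor; dividing leaves 3m^4−67m^3+638m^2−1331m−17303.
Then m = 11 is a root, so (m−11) divides it; the quotient is 3m^3−34m^2+264m+1573.
Next, m = −11/3 is a root, so (3m+11) divides it; the quotient is m^2−15m+143.
The quadratic m^2−15m+143 has discriminant −347 < 0 and is irreducible over ℤ.

(3m+11)(7m+9)(m−11)(m^2−15m+143)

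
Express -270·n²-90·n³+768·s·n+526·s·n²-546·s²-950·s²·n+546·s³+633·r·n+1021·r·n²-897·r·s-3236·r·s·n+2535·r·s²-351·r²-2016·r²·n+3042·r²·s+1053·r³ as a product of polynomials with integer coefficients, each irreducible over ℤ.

Group: 9·r·(117·r²+299·r·s-211·r·n+182·s²-256·s·n+90·n²) + (3·s-n-3)·(117·r²+299·r·s-211·r·n+182·s²-256·s·n+90·n²); both groups contain (117·r²+299·r·s-211·r·n+182·s²-256·s·n+90·n²), so (9·r+3·s-n-3) is a factor with cofactor 117·r²+299·r·s-211·r·n+182·s²-256·s·n+90·n².
The cofactor groups again: 117·r²+299·r·s-211·r·n+182·s²-256·s·n+90·n² = 13·r·(9·r+14·s-10·n) + (13·s-9·n)·(9·r+14·s-10·n); both groups contain (9·r+14·s-10·n), giving (13·r+13·s-9·n)·(9·r+14·s-10·n).

(9·r+14·s-10·n)·(13·r+13·s-9·n)·(9·r+3·s-n-3)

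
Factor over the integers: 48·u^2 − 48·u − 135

3·(4·u + 5)·(4·u − 9)

Pull out the common factor 3, then factor the remaining trinomial.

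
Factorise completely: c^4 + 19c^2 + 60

Substitute u = c^2 to get a quadratic in u, then factor.
c^2 + 15 is irreducible over ℤ (always positive, so no real roots).
c^2 + 4 is irreducible over ℤ (sum of squares).

(c^2 + 15)(c^2 + 4)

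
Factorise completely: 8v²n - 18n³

2n(2v - 3n)(2v + 3n)

Every term has a factor of 2n. Then 4v² - 9n² = (2v)² − (3n)².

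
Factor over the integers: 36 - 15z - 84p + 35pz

Group as (35pz - 84p) + (-15z + 36) = 7p(5z - 12) - 3(5z - 12).
Both groups share the factor (5z - 12).

(5z - 12)(7p - 3)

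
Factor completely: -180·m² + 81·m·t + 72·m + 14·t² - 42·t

-(12·m - 7·t)·(15·m + 2·t - 6)

Group: -12·m·(15·m + 2·t - 6) + 7·t·(15·m + 2·t - 6); both groups contain (15·m + 2·t - 6).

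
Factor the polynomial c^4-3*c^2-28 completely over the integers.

Substitute u = c^2 to get a quadratic in u, then factor.
c^2+4 is irreducible over ℤ (sum of squares).
c^2-7 is irreducible over ℤ (7 is not a perfect square).

(c^2+4)*(c^2-7)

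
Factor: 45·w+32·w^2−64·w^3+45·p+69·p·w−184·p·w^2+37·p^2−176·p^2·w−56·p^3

−(7·p+8·w−9)·(8·p+8·w+5)·(p+w)

Group: p·(−56·p^2−120·p·w+37·p−64·w^2+32·w+45) + w·(−56·p^2−120·p·w+37·p−64·w^2+32·w+45); both groups contain (−56·p^2−120·p·w+37·p−64·w^2+32·w+45), so (p+w) is a factor with cofactor −56·p^2−120·p·w+37·p−64·w^2+32·w+45.
The cofactor groups again: −56·p^2−120·p·w+37·p−64·w^2+32·w+45 = −7·p·(8·p+8·w+5) + (−8·w+9)·(8·p+8·w+5); both groups contain (8·p+8·w+5), giving −(7·p+8·w−9)·(8·p+8·w+5).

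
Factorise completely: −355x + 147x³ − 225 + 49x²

(3x − 5)(7x + 5)(7x + 9)

Testing divisors of the constant over divisors of the leading coefficient, x = −5/7 is a root, giving the factor (7x + 5) and quotient 21x² − 8x − 45.
The remaining quadratic factors as (7x + 9)(3x − 5).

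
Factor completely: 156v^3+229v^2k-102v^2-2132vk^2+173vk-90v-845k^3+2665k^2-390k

(4v-13k+2)(3v+13k)(13v+5k-15)

Group: 3v(52v^2-149vk-34v-65k^2+205k-30) + 13k(52v^2-149vk-34v-65k^2+205k-30); both groups contain (52v^2-149vk-34v-65k^2+205k-30), so (3v+13k) is a factor with cofactor 52v^2-149vk-34v-65k^2+205k-30.
The cofactor groups again: 52v^2-149vk-34v-65k^2+205k-30 = 13v(4v-13k+2) + (5k-15)(4v-13k+2); both groups contain (4v-13k+2), giving (13v+5k-15)(4v-13k+2).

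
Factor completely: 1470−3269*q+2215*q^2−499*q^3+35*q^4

By the rational root theorem, q = 5 is a root, giving the factor (q−5) and quotient 35*q^3−324*q^2+595*q−294.
Continuing, q = 6/7 is a root, so (7*q−6) is a factor; dividing leaves 5*q^2−42*q+49.
The remaining quadratic factors as (5*q−7)(q−7).

(5*q−7)*(7*q−6)*(q−5)*(q−7)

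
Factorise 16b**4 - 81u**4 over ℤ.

(2b + 3u)(2b - 3u)(4b**2 + 9u**2)

Difference of squares twice: with A = 2b and B = 3u, A⁴ − B⁴ = (A² − B²)(A² + B²), and A² − B² factors again.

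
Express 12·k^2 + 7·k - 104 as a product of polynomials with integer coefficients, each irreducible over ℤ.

(3·k - 8)·(4·k + 13)

Need a pair with product 12·(-104) = -1248 and sum 7: that's -32 and 39.
Split the middle term: 12·k^2 - 32·k + 39·k - 104 = 4·k·(3·k - 8) + 13·(3·k - 8).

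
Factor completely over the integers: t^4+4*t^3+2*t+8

Group as (t^4+2*t) + (4*t^3+8) = t*(t^3+2) + 4*(t^3+2).
Both groups share the factor (t^3+2).

(t+4)*(t^3+2)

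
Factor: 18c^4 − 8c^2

Pull out the common factor 2c^2; 9c^2 − 4 is a difference of squares.

2c^2(3c + 2)(3c − 2)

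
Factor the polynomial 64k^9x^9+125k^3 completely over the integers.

Every term has a factor of k^3; factoring it out leaves 64k^6x^9+125.
Recognize a sum of cubes with the parts 4k^2x^3 and 5.

k^3(4k^2x^3+5)(16k^4x^6−20k^2x^3+25)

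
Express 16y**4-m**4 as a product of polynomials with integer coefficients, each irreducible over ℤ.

(2y)⁴ − (m)⁴ = ((2y)² − (m)²)((2y)² + (m)²); the first factor splits again, the second (4y**2+m**2) is irreducible.

(2y-m)(2y+m)(4y**2+m**2)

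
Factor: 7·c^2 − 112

7·(c + 4)·(c − 4)

Pull out the common factor 7; c^2 − 16 is a difference of squares.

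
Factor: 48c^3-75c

Every term has a factor of 3c. Then 16c^2-25 = (4c)² − (5)².

3c(4c+5)(4c-5)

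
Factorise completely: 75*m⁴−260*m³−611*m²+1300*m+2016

(3*m−8)*(5*m+7)*(5*m+9)*(m−4)

Trying the rational-root candidates, m = −7/5 is a root, so (5*m+7) is a factor; dividing leaves 15*m³−73*m²−20*m+288.
Next, m = 8/3 is a root, so (3*m−8) is a factor; dividing leaves 5*m²−11*m−36.
The remaining quadratic factors as (m−4)(5*m+9).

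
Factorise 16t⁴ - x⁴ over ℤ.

(2t + x)(2t - x)(4t² + x²)

Write as (4t²)² − (x²)², then factor 4t² - x² once more.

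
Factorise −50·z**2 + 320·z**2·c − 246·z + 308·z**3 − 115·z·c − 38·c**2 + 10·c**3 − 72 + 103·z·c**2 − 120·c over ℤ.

(11·z + 2·c − 12)·(14·z + 5·c + 6)·(2·z + c + 1)

Group: 2·z·(154·z**2 + 83·z·c − 102·z + 10·c**2 − 48·c − 72) + (c + 1)·(154·z**2 + 83·z·c − 102·z + 10·c**2 − 48·c − 72); both groups contain (154·z**2 + 83·z·c − 102·z + 10·c**2 − 48·c − 72), so (2·z + c + 1) is a factor with cofactor 154·z**2 + 83·z·c − 102·z + 10·c**2 − 48·c − 72.
The cofactor groups again: 154·z**2 + 83·z·c − 102·z + 10·c**2 − 48·c − 72 = 11·z·(14·z + 5·c + 6) + (2·c − 12)·(14·z + 5·c + 6); both groups contain (14·z + 5·c + 6), giving (11·z + 2·c − 12)·(14·z + 5·c + 6).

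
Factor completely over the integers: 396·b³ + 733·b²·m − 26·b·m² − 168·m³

(11·b + 6·m)·(4·b + 7·m)·(9·b − 4·m)

Group: 4·b·(99·b² + 10·b·m − 24·m²) + 7·m·(99·b² + 10·b·m − 24·m²); both groups contain (99·b² + 10·b·m − 24·m²), so (4·b + 7·m) is a factor with cofactor 99·b² + 10·b·m − 24·m².
The cofactor groups again: 99·b² + 10·b·m − 24·m² = 9·b·(11·b + 6·m) − 4·m·(11·b + 6·m); both groups contain (11·b + 6·m), giving (9·b − 4·m)·(11·b + 6·m).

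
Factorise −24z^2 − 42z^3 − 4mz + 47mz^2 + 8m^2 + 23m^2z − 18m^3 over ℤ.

−(2m + 3z)(9m − 7z − 4)(m − 2z)

Group: m(−18m^2 − 13mz + 8m + 21z^2 + 12z) − 2z(−18m^2 − 13mz + 8m + 21z^2 + 12z); both groups contain (−18m^2 − 13mz + 8m + 21z^2 + 12z), so (m − 2z) is a factor with cofactor −18m^2 − 13mz + 8m + 21z^2 + 12z.
The cofactor groups again: −18m^2 − 13mz + 8m + 21z^2 + 12z = −2m(9m − 7z − 4) − 3z(9m − 7z − 4); both groups contain (9m − 7z − 4), giving −(2m + 3z)(9m − 7z − 4).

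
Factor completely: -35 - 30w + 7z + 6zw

Group as (6zw + 7z) + (-30w - 35) = z(6w + 7) - 5(6w + 7).
Both groups share the factor (6w + 7).

(6w + 7)(z - 5)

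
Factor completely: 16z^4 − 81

(2z + 3)(2z − 3)(4z^2 + 9)

(2z)⁴ − (3)⁴ = ((2z)² − (3)²)((2z)² + (3)²); the first factor splits again, the second (4z^2 + 9) is irreducible.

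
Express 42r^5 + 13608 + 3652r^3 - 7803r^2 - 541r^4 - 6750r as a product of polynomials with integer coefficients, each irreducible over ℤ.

(6r - 7)(7r + 9)(r - 4)(r^2 - 9r + 54)

Trying the rational-root candidates, r = 7/6 is a root, so (6r - 7) is a factor; dividing leaves 7r^4 - 82r^3 + 513r^2 - 702r - 1944.
Continuing, r = -9/7 is a root, so (7r + 9) divides it; the quotient is r^3 - 13r^2 + 90r - 216.
Next, r = 4 is a root, giving the factor (r - 4) and quotient r^2 - 9r + 54.
The quadratic r^2 - 9r + 54 has discriminant -135 < 0 and is irreducible over ℤ.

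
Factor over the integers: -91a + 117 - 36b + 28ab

Group as (28ab - 91a) + (-36b + 117) = 7a(4b - 13) - 9(4b - 13).
Both groups share the factor (4b - 13).

(4b - 13)(7a - 9)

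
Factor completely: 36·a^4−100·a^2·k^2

Factor out 4·a^2, leaving 9·a^2−25·k^2, which is a difference of two squares.

4·a^2·(3·a+5·k)·(3·a−5·k)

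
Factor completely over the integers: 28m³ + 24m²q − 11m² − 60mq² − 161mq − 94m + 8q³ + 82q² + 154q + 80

(4m − 4q − 5)(7m − q − 8)(m + 2q + 2)

Group: 4m(7m² + 13mq + 6m − 2q² − 18q − 16) + (−4q − 5)(7m² + 13mq + 6m − 2q² − 18q − 16); both groups contain (7m² + 13mq + 6m − 2q² − 18q − 16), so (4m − 4q − 5) is a factor with cofactor 7m² + 13mq + 6m − 2q² − 18q − 16.
The cofactor groups again: 7m² + 13mq + 6m − 2q² − 18q − 16 = 7m(m + 2q + 2) + (−q − 8)(m + 2q + 2); both groups contain (m + 2q + 2), giving (7m − q − 8)(m + 2q + 2).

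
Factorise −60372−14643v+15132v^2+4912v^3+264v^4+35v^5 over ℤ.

Testing divisors of the constant over divisors of the leading coefficient, v = −3 is a root, giving the factor (v+3) and quotient 35v^4+159v^3+4435v^2+1827v−20124.
Continuing, v = 13/7 is a root, giving the factor (7v−13) and quotient 5v^3+32v^2+693v+1548.
Continuing, v = −12/5 is a root, so (5v+12) divides it; the quotient is v^2+4v+129.
The quadratic v^2+4v+129 has discriminant −500 < 0 and is irreducible over ℤ.

(5v+12)(7v−13)(v+3)(v^2+4v+129)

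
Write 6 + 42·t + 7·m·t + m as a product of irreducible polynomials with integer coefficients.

Group as (7·m·t + m) + (42·t + 6) = m·(7·t + 1) + 6·(7·t + 1).
Both groups share the factor (7·t + 1).

(7·t + 1)·(m + 6)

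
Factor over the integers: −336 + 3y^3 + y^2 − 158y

(3y + 7)(y + 6)(y − 8)

By the rational root theorem, y = 8 is a root, so (y − 8) divides it; the quotient is 3y^2 + 25y + 42.
The remaining quadratic factors as (3y + 7)(y + 6).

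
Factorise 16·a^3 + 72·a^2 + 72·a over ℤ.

8·a·(2·a + 3)·(a + 3)

Pull out the common factor 8·a, then factor the remaining trinomial.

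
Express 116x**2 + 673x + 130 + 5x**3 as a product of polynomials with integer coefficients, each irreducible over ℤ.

Testing divisors of the constant over divisors of the leading coefficient, x = -1/5 is a root, so (5x + 1) divides it; the quotient is x**2 + 23x + 130.
The remaining quadratic factors as (x + 13)(x + 10).

(5x + 1)(x + 10)(x + 13)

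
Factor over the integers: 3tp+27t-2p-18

Group as (3tp+27t) + (-2p-18) = 3t(p+9) - 2(p+9).
Both groups share the factor (p+9).

(3t-2)(p+9)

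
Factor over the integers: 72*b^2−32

Every term has a factor of 8. Then 9*b^2−4 = (3*b)² − (2)².

8*(3*b+2)*(3*b−2)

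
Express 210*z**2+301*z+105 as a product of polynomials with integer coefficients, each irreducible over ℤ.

Pull out the common factor 7, then factor the remaining trinomial.

7*(5*z+3)*(6*z+5)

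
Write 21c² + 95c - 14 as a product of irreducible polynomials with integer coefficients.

(3c + 14)(7c - 1)

Need a pair with product 21·(-14) = -294 and sum 95: that's 98 and -3.
Split the middle term: 21c² + 98c - 3c - 14 = 7c(3c + 14) - (3c + 14).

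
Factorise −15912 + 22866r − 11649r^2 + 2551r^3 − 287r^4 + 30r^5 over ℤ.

Trying the rational-root candidates, r = 12/5 is a root, so (5r − 12) divides it; the quotient is 6r^4 − 43r^3 + 407r^2 − 1353r + 1326.
Continuing, r = 13/6 is a root, so (6r − 13) is a factor; dividing leaves r^3 − 5r^2 + 57r − 102.
Next, r = 2 is a root, so (r − 2) is a factor; dividing leaves r^2 − 3r + 51.
The quadratic r^2 − 3r + 51 has discriminant −195 < 0 and is irreducible over ℤ.

(5r − 12)(6r − 13)(r − 2)(r^2 − 3r + 51)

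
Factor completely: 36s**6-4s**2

4s**2(3s**2+1)(3s**2-1)

Every term has a factor of 4s**2; factoring it out leaves 9s**4-1.
Recognize a difference of squares with the parts 3s**2 and 1.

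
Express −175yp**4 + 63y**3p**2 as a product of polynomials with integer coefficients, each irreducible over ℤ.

7p**2y(3y − 5p)(3y + 5p)

Every term has a factor of 7yp**2. Then 9y**2 − 25p**2 = (3y)² − (5p)².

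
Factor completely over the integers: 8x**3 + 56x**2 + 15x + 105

Group as (8x**3 + 15x) + (56x**2 + 105) = x(8x**2 + 15) + 7(8x**2 + 15).
Both groups share the factor (8x**2 + 15).

(x + 7)(8x**2 + 15)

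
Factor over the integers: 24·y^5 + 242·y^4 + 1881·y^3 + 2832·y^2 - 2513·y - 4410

Testing divisors of the constant over divisors of the leading coefficient, y = -2 is a root, so (y + 2) is a factor; dividing leaves 24·y^4 + 194·y^3 + 1493·y^2 - 154·y - 2205.
Continuing, y = 7/6 is a root, so (6·y - 7) is a factor; dividing leaves 4·y^3 + 37·y^2 + 292·y + 315.
Next, y = -5/4 is a root, so (4·y + 5) is a factor; dividing leaves y^2 + 8·y + 63.
The quadratic y^2 + 8·y + 63 has discriminant -188 < 0 and is irreducible over ℤ.

(4·y + 5)·(6·y - 7)·(y + 2)·(y^2 + 8·y + 63)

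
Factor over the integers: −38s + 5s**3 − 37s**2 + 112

(5s − 7)(s + 2)(s − 8)

Testing divisors of the constant over divisors of the leading coefficient, s = 7/5 is a root, so (5s − 7) divides it; the quotient is s**2 − 6s − 16.
The remaining quadratic factors as (s + 2)(s − 8).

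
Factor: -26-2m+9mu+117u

(9u-2)(m+13)

Group as (9mu-2m) + (117u-26) = m(9u-2) + 13(9u-2).
Both groups share the factor (9u-2).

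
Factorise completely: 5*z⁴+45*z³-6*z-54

Group as (5*z⁴-6*z) + (45*z³-54) = z*(5*z³-6) + 9*(5*z³-6).
Both groups share the factor (5*z³-6).

(z+9)*(5*z³-6)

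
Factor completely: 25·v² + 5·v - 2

Need a pair with product 25·(-2) = -50 and sum 5: that's -5 and 10.
Split the middle term: 25·v² - 5·v + 10·v - 2 = 5·v·(5·v - 1) + 2·(5·v - 1).

(5·v + 2)·(5·v - 1)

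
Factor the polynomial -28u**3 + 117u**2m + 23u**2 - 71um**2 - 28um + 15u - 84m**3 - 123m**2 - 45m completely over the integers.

-(u - 3m)(4u - 7m - 5)(7u + 4m + 3)

Group: 4u(-7u**2 + 17um - 3u + 12m**2 + 9m) + (-7m - 5)(-7u**2 + 17um - 3u + 12m**2 + 9m); both groups contain (-7u**2 + 17um - 3u + 12m**2 + 9m), so (4u - 7m - 5) is a factor with cofactor -7u**2 + 17um - 3u + 12m**2 + 9m.
The cofactor groups again: -7u**2 + 17um - 3u + 12m**2 + 9m = -u(7u + 4m + 3) + 3m(7u + 4m + 3); both groups contain (7u + 4m + 3), giving -(u - 3m)(7u + 4m + 3).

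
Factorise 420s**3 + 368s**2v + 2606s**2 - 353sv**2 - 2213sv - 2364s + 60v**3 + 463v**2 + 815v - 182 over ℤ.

Group: 2s(210s**2 - 131sv - 167s + 20v**2 + 61v - 13) + (3v + 14)(210s**2 - 131sv - 167s + 20v**2 + 61v - 13); both groups contain (210s**2 - 131sv - 167s + 20v**2 + 61v - 13), so (2s + 3v + 14) is a factor with cofactor 210s**2 - 131sv - 167s + 20v**2 + 61v - 13.
The cofactor groups again: 210s**2 - 131sv - 167s + 20v**2 + 61v - 13 = 15s(14s - 5v + 1) + (-4v - 13)(14s - 5v + 1); both groups contain (14s - 5v + 1), giving (15s - 4v - 13)(14s - 5v + 1).

(14s - 5v + 1)(15s - 4v - 13)(2s + 3v + 14)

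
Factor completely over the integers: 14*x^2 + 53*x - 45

(2*x + 9)*(7*x - 5)

Need a pair with product 14·(-45) = -630 and sum 53: that's -10 and 63.
Split the middle term: 14*x^2 - 10*x + 63*x - 45 = 2*x*(7*x - 5) + 9*(7*x - 5).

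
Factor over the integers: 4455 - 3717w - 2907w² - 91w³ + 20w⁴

By the rational root theorem, w = -9 is a root, so (w + 9) divides it; the quotient is 20w³ - 271w² - 468w + 495.
Continuing, w = 3/4 is a root, so (4w - 3) divides it; the quotient is 5w² - 64w - 165.
The remaining quadratic factors as (w - 15)(5w + 11).

(4w - 3)(5w + 11)(w + 9)(w - 15)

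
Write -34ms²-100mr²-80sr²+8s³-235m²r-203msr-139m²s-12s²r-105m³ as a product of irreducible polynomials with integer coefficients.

Group: 7m(-15m²-22ms-25mr-8s²-20sr) + (-s+4r)(-15m²-22ms-25mr-8s²-20sr); both groups contain (-15m²-22ms-25mr-8s²-20sr), so (7m-s+4r) is a factor with cofactor -15m²-22ms-25mr-8s²-20sr.
The cofactor groups again: -15m²-22ms-25mr-8s²-20sr = -3m(5m+4s) + (-2s-5r)(5m+4s); both groups contain (5m+4s), giving -(3m+2s+5r)(5m+4s).

-(3m+2s+5r)(5m+4s)(7m-s+4r)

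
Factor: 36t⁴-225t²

Factor out 9t², leaving 4t²-25, which is a difference of two squares.

9t²(2t+5)(2t-5)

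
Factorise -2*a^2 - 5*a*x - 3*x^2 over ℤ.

-(2*a + 3*x)*(a + x)

Group: -2*a*(a + x) - 3*x*(a + x); both groups contain (a + x).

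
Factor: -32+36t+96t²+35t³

Among the possible rational roots, t = -8/7 is a root, so (7t+8) is a factor; dividing leaves 5t²+8t-4.
The remaining quadratic factors as (t+2)(5t-2).

(5t-2)(7t+8)(t+2)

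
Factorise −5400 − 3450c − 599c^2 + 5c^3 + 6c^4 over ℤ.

By the rational root theorem, c = −10/3 is a root, so (3c + 10) divides it; the quotient is 2c^3 − 5c^2 − 183c − 540.
Then c = −9/2 is a root, giving the factor (2c + 9) and quotient c^2 − 7c − 60.
The remaining quadratic factors as (c + 5)(c − 12).

(2c + 9)(3c + 10)(c + 5)(c − 12)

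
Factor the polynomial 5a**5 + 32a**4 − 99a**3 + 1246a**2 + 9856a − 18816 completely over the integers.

Among the possible rational roots, a = −7 is a root, so (a + 7) is a factor; dividing leaves 5a**4 − 3a**3 − 78a**2 + 1792a − 2688.
Then a = −8 is a root, so (a + 8) divides it; the quotient is 5a**3 − 43a**2 + 266a − 336.
Next, a = 8/5 is a root, giving the factor (5a − 8) and quotient a**2 − 7a + 42.
The quadratic a**2 − 7a + 42 has discriminant −119 < 0 and is irreducible over ℤ.

(5a − 8)(a + 7)(a + 8)(a**2 − 7a + 42)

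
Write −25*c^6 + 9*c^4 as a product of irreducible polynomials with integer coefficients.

Factor out c^4 first: what remains is −25*c^2 + 9.
Recognize a difference of squares with the parts 3 and 5*c.

−c^4*(5*c + 3)*(5*c − 3)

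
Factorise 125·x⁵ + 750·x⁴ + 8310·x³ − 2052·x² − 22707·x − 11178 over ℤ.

By the rational root theorem, x = 9/5 is a root, so (5·x − 9) divides it; the quotient is 25·x⁴ + 195·x³ + 2013·x² + 3213·x + 1242.
Next, x = −6/5 is a root, so (5·x + 6) divides it; the quotient is 5·x³ + 33·x² + 363·x + 207.
Next, x = −3/5 is a root, giving the factor (5·x + 3) and quotient x² + 6·x + 69.
The quadratic x² + 6·x + 69 has discriminant −240 < 0 and is irreducible over ℤ.

(5·x + 3)·(5·x + 6)·(5·x − 9)·(x² + 6·x + 69)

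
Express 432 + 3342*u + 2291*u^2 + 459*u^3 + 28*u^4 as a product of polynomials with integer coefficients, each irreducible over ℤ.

Among the possible rational roots, u = -8 is a root, so (u + 8) divides it; the quotient is 28*u^3 + 235*u^2 + 411*u + 54.
Continuing, u = -6 is a root, giving the factor (u + 6) and quotient 28*u^2 + 67*u + 9.
The remaining quadratic factors as (4*u + 9)(7*u + 1).

(4*u + 9)*(7*u + 1)*(u + 6)*(u + 8)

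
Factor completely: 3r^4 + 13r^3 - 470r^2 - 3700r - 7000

(3r + 10)(r + 10)(r + 5)(r - 14)

By the rational root theorem, r = -5 is a root, so (r + 5) is a factor; dividing leaves 3r^3 - 2r^2 - 460r - 1400.
Then r = -10 is a root, so (r + 10) divides it; the quotient is 3r^2 - 32r - 140.
The remaining quadratic factors as (r - 14)(3r + 10).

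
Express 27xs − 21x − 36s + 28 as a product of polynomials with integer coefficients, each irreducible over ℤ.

(3x − 4)(9s − 7)

Group as (27xs − 21x) + (−36s + 28) = 3x(9s − 7) − 4(9s − 7).
Both groups share the factor (9s − 7).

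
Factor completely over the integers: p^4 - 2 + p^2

Substitute u = p^2 to get a quadratic in u, then factor.
p^2 + 2 is irreducible over ℤ (always positive, so no real roots).
p^2 - 1 is a difference of squares.

(p + 1)(p - 1)(p^2 + 2)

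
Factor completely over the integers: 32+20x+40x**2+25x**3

(5x+8)(5x**2+4)

Group as (25x**3+20x) + (40x**2+32) = 5x(5x**2+4) + 8(5x**2+4).
Both groups share the factor (5x**2+4).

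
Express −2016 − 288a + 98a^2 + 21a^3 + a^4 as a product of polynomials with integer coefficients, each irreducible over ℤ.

Trying the rational-root candidates, a = −12 is a root, so (a + 12) is a factor; dividing leaves a^3 + 9a^2 − 10a − 168.
Then a = −7 is a root, giving the factor (a + 7) and quotient a^2 + 2a − 24.
The remaining quadratic factors as (a − 4)(a + 6).

(a + 12)(a + 6)(a + 7)(a − 4)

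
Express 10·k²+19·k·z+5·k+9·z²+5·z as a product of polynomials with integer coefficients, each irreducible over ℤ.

(10·k+9·z+5)·(k+z)

Group: 10·k·(k+z) + (9·z+5)·(k+z); both groups contain (k+z).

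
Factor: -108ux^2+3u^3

3u(u+6x)(u-6x)

Every term has a factor of 3u. Then u^2-36x^2 = (u)² − (6x)².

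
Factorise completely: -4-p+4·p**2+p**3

Among the possible rational roots, p = -1 is a root, giving the factor (p+1) and quotient p**2+3·p-4.
The remaining quadratic factors as (p-1)(p+4).

(p+1)·(p+4)·(p-1)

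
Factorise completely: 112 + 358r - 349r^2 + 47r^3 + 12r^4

(3r - 7)(4r + 1)(r + 8)(r - 2)

By the rational root theorem, r = -1/4 is a root, so (4r + 1) is a factor; dividing leaves 3r^3 + 11r^2 - 90r + 112.
Continuing, r = 2 is a root, so (r - 2) is a factor; dividing leaves 3r^2 + 17r - 56.
The remaining quadratic factors as (r + 8)(3r - 7).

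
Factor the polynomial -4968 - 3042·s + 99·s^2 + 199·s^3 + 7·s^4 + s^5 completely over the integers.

(s + 2)·(s + 3)·(s - 4)·(s^2 + 6·s + 207)

By the rational root theorem, s = -2 is a root, giving the factor (s + 2) and quotient s^4 + 5·s^3 + 189·s^2 - 279·s - 2484.
Continuing, s = 4 is a root, so (s - 4) is a factor; dividing leaves s^3 + 9·s^2 + 225·s + 621.
Continuing, s = -3 is a root, so (s + 3) is a factor; dividing leaves s^2 + 6·s + 207.
The quadratic s^2 + 6·s + 207 has discriminant -792 < 0 and is irreducible over ℤ.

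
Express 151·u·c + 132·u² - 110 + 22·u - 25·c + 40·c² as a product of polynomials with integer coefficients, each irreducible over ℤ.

(12·u + 5·c - 10)·(11·u + 8·c + 11)

Group: 11·u·(12·u + 5·c - 10) + (8·c + 11)·(12·u + 5·c - 10); both groups contain (12·u + 5·c - 10).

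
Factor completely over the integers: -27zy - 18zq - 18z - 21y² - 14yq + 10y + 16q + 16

-(3y + 2q + 2)(9z + 7y - 8)

Group: -9z(3y + 2q + 2) + (-7y + 8)(3y + 2q + 2); both groups contain (3y + 2q + 2).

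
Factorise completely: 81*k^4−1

(3*k+1)*(3*k−1)*(9*k^2+1)

Write as (9*k^2)² − (1)², then factor 9*k^2−1 once more.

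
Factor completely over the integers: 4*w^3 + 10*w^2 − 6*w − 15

Group as (4*w^3 − 6*w) + (10*w^2 − 15) = 2*w*(2*w^2 − 3) + 5*(2*w^2 − 3).
Both groups share the factor (2*w^2 − 3).

(2*w + 5)*(2*w^2 − 3)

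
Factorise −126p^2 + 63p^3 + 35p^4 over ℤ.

7p^2(5p − 6)(p + 3)

Pull out the common factor 7p^2, then factor the remaining trinomial.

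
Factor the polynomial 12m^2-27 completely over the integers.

3(2m+3)(2m-3)

Every term has a factor of 3. Then 4m^2-9 = (2m)² − (3)².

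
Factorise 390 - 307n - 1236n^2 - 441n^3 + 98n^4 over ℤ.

By the rational root theorem, n = 13/2 is a root, giving the factor (2n - 13) and quotient 49n^3 + 98n^2 + 19n - 30.
Continuing, n = 3/7 is a root, so (7n - 3) is a factor; dividing leaves 7n^2 + 17n + 10.
The remaining quadratic factors as (n + 1)(7n + 10).

(2n - 13)(7n + 10)(7n - 3)(n + 1)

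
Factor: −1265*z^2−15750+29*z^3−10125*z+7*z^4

(7*z+15)*(z+10)*(z+7)*(z−15)

Trying the rational-root candidates, z = 15 is a root, giving the factor (z−15) and quotient 7*z^3+134*z^2+745*z+1050.
Next, z = −10 is a root, so (z+10) is a factor; dividing leaves 7*z^2+64*z+105.
The remaining quadratic factors as (z+7)(7*z+15).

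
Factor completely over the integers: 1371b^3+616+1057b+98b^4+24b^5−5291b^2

Among the possible rational roots, b = 1/2 is a root, so (2b−1) divides it; the quotient is 12b^4+55b^3+713b^2−2289b−616.
Continuing, b = 8/3 is a root, giving the factor (3b−8) and quotient 4b^3+29b^2+315b+77.
Then b = −1/4 is a root, so (4b+1) divides it; the quotient is b^2+7b+77.
The quadratic b^2+7b+77 has discriminant −259 < 0 and is irreducible over ℤ.

(2b−1)(3b−8)(4b+1)(b^2+7b+77)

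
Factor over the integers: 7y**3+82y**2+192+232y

(7y+12)(y+2)(y+8)

Trying the rational-root candidates, y = -2 is a root, giving the factor (y+2) and quotient 7y**2+68y+96.
The remaining quadratic factors as (y+8)(7y+12).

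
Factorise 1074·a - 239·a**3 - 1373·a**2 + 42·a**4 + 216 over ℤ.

(6·a + 1)·(7·a - 6)·(a + 4)·(a - 9)

Testing divisors of the constant over divisors of the leading coefficient, a = 9 is a root, so (a - 9) divides it; the quotient is 42·a**3 + 139·a**2 - 122·a - 24.
Then a = -4 is a root, giving the factor (a + 4) and quotient 42·a**2 - 29·a - 6.
The remaining quadratic factors as (7·a - 6)(6·a + 1).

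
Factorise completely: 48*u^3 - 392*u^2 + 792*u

8*u*(2*u - 9)*(3*u - 11)

Pull out the common factor 8*u, then factor the remaining trinomial.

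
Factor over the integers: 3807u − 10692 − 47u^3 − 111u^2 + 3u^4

Testing divisors of the constant over divisors of the leading coefficient, u = −9 is a root, giving the factor (u + 9) and quotient 3u^3 − 74u^2 + 555u − 1188.
Continuing, u = 12 is a root, giving the factor (u − 12) and quotient 3u^2 − 38u + 99.
The remaining quadratic factors as (u − 9)(3u − 11).

(3u − 11)(u + 9)(u − 12)(u − 9)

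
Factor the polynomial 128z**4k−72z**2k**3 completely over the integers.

Every term has a factor of 8z**2k. Then 16z**2−9k**2 = (4z)² − (3k)².

8kz**2(4z−3k)(4z+3k)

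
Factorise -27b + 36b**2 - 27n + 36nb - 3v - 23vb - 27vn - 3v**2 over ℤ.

Group: -v(3v - 4b + 3) + (-9n - 9b)(3v - 4b + 3); both groups contain (3v - 4b + 3).

-(3v - 4b + 3)(v + 9n + 9b)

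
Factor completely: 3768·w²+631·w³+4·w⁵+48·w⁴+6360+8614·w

(2·w+3)·(2·w+5)·(w+4)·(w²+4·w+106)

By the rational root theorem, w = −4 is a root, so (w+4) is a factor; dividing leaves 4·w⁴+32·w³+503·w²+1756·w+1590.
Next, w = −3/2 is a root, so (2·w+3) is a factor; dividing leaves 2·w³+13·w²+232·w+530.
Continuing, w = −5/2 is a root, giving the factor (2·w+5) and quotient w²+4·w+106.
The quadratic w²+4·w+106 has discriminant −408 < 0 and is irreducible over ℤ.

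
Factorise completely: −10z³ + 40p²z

Pull out the common factor 10z; 4p² − z² is a difference of squares.

10z(2p + z)(2p − z)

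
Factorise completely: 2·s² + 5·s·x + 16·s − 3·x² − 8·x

(2·s − x)·(s + 3·x + 8)

Group: 2·s·(s + 3·x + 8) − x·(s + 3·x + 8); both groups contain (s + 3·x + 8).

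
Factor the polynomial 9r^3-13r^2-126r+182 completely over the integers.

(9r-13)(r^2-14)

Group as (9r^3-126r) + (-13r^2+182) = 9r(r^2-14) - 13(r^2-14).
Both groups share the factor (r^2-14).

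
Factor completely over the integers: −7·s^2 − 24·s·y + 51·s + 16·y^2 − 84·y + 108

−(7·s − 4·y + 12)·(s + 4·y − 9)

Group: −s·(7·s − 4·y + 12) + (−4·y + 9)·(7·s − 4·y + 12); both groups contain (7·s − 4·y + 12).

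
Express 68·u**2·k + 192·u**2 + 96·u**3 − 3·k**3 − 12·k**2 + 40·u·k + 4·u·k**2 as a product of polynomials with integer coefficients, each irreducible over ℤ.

(6·u − k)·(8·u + 3·k)·(2·u + k + 4)

Group: 8·u·(12·u**2 + 4·u·k + 24·u − k**2 − 4·k) + 3·k·(12·u**2 + 4·u·k + 24·u − k**2 − 4·k); both groups contain (12·u**2 + 4·u·k + 24·u − k**2 − 4·k), so (8·u + 3·k) is a factor with cofactor 12·u**2 + 4·u·k + 24·u − k**2 − 4·k.
The cofactor groups again: 12·u**2 + 4·u·k + 24·u − k**2 − 4·k = 6·u·(2·u + k + 4) − k·(2·u + k + 4); both groups contain (2·u + k + 4), giving (6·u − k)·(2·u + k + 4).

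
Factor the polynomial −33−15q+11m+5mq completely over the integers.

Group as (5mq+11m) + (−15q−33) = m(5q+11) − 3(5q+11).
Both groups share the factor (5q+11).

(5q+11)(m−3)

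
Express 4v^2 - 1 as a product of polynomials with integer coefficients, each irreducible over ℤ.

(2v + 1)(2v - 1)

Need a pair with product 4·(-1) = -4 and sum 0: that's -2 and 2.
Split the middle term: 4v^2 - 2v + 2v - 1 = 2v(2v - 1) + (2v - 1).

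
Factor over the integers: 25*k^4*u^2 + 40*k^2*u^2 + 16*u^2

Every term has a factor of u^2; factoring it out leaves 25*k^4 + 40*k^2 + 16.
Recognize a perfect-square trinomial with the parts 5*k^2 and 4.

u^2*(5*k^2 + 4)^2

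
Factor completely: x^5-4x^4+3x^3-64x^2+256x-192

Trying the rational-root candidates, x = 4 is a root, giving the factor (x-4) and quotient x^4+3x^2-52x+48.
Continuing, x = 3 is a root, so (x-3) divides it; the quotient is x^3+3x^2+12x-16.
Next, x = 1 is a root, giving the factor (x-1) and quotient x^2+4x+16.
The quadratic x^2+4x+16 has discriminant -48 < 0 and is irreducible over ℤ.

(x-1)(x-3)(x-4)(x^2+4x+16)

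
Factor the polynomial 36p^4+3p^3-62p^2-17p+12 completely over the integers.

Trying the rational-root candidates, p = 1/3 is a root, giving the factor (3p-1) and quotient 12p^3+5p^2-19p-12.
Next, p = -1 is a root, so (p+1) divides it; the quotient is 12p^2-7p-12.
The remaining quadratic factors as (3p-4)(4p+3).

(3p-1)(3p-4)(4p+3)(p+1)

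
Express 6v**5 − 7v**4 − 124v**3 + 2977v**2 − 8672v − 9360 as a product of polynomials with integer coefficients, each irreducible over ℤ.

Trying the rational-root candidates, v = 4 is a root, so (v − 4) divides it; the quotient is 6v**4 + 17v**3 − 56v**2 + 2753v + 2340.
Next, v = −5/6 is a root, giving the factor (6v + 5) and quotient v**3 + 2v**2 − 11v + 468.
Next, v = −9 is a root, giving the factor (v + 9) and quotient v**2 − 7v + 52.
The quadratic v**2 − 7v + 52 has discriminant −159 < 0 and is irreducible over ℤ.

(6v + 5)(v + 9)(v − 4)(v**2 − 7v + 52)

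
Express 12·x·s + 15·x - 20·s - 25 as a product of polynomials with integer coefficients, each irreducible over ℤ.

Group as (12·x·s + 15·x) + (-20·s - 25) = 3·x·(4·s + 5) - 5·(4·s + 5).
Both groups share the factor (4·s + 5).

(3·x - 5)·(4·s + 5)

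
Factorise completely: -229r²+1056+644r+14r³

(2r-11)(7r+8)(r-12)

Testing divisors of the constant over divisors of the leading coefficient, r = -8/7 is a root, giving the factor (7r+8) and quotient 2r²-35r+132.
The remaining quadratic factors as (r-12)(2r-11).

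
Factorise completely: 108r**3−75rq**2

3r(6r−5q)(6r+5q)

Every term has a factor of 3r. Then 36r**2−25q**2 = (6r)² − (5q)².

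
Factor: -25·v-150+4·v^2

Need a pair with product 4·(-150) = -600 and sum -25: that's -40 and 15.
Split the middle term: 4·v^2-40·v + 15·v-150 = 4·v·(v-10) + 15·(v-10).

(4·v+15)·(v-10)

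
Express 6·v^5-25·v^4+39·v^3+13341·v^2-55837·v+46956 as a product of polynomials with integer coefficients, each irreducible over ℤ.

(6·v-7)·(v+13)·(v-3)·(v^2-13·v+172)

Testing divisors of the constant over divisors of the leading coefficient, v = -13 is a root, giving the factor (v+13) and quotient 6·v^4-103·v^3+1378·v^2-4573·v+3612.
Next, v = 7/6 is a root, so (6·v-7) is a factor; dividing leaves v^3-16·v^2+211·v-516.
Then v = 3 is a root, so (v-3) divides it; the quotient is v^2-13·v+172.
The quadratic v^2-13·v+172 has discriminant -519 < 0 and is irreducible over ℤ.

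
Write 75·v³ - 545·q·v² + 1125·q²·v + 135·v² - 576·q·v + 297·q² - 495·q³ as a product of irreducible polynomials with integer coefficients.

Group: 11·q·(-45·q² + 90·q·v + 27·q - 25·v² - 45·v) - 3·v·(-45·q² + 90·q·v + 27·q - 25·v² - 45·v); both groups contain (-45·q² + 90·q·v + 27·q - 25·v² - 45·v), so (11·q - 3·v) is a factor with cofactor -45·q² + 90·q·v + 27·q - 25·v² - 45·v.
The cofactor groups again: -45·q² + 90·q·v + 27·q - 25·v² - 45·v = -15·q·(3·q - 5·v) + (5·v + 9)·(3·q - 5·v); both groups contain (3·q - 5·v), giving -(15·q - 5·v - 9)·(3·q - 5·v).

-(11·q - 3·v)·(15·q - 5·v - 9)·(3·q - 5·v)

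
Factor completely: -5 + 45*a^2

Every term has a factor of 5. Then 9*a^2 - 1 = (3*a)² − (1)².

5*(3*a + 1)*(3*a - 1)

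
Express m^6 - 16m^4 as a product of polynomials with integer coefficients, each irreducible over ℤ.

m^4(m + 4)(m - 4)

Factor out m^4 first: what remains is m^2 - 16.
Recognize a difference of squares with the parts m and 4.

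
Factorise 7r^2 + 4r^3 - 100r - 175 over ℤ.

Testing divisors of the constant over divisors of the leading coefficient, r = 5 is a root, giving the factor (r - 5) and quotient 4r^2 + 27r + 35.
The remaining quadratic factors as (r + 5)(4r + 7).

(4r + 7)(r + 5)(r - 5)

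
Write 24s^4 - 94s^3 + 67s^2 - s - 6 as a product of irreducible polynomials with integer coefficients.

By the rational root theorem, s = -1/4 is a root, so (4s + 1) divides it; the quotient is 6s^3 - 25s^2 + 23s - 6.
Continuing, s = 1/2 is a root, so (2s - 1) divides it; the quotient is 3s^2 - 11s + 6.
The remaining quadratic factors as (s - 3)(3s - 2).

(2s - 1)(3s - 2)(4s + 1)(s - 3)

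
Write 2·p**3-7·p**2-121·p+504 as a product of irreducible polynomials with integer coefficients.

By the rational root theorem, p = -8 is a root, so (p+8) is a factor; dividing leaves 2·p**2-23·p+63.
The remaining quadratic factors as (p-7)(2·p-9).

(2·p-9)·(p+8)·(p-7)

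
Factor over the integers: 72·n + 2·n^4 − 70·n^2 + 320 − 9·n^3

(2·n − 5)·(n + 2)·(n + 4)·(n − 8)

By the rational root theorem, n = 8 is a root, giving the factor (n − 8) and quotient 2·n^3 + 7·n^2 − 14·n − 40.
Then n = −2 is a root, so (n + 2) is a factor; dividing leaves 2·n^2 + 3·n − 20.
The remaining quadratic factors as (2·n − 5)(n + 4).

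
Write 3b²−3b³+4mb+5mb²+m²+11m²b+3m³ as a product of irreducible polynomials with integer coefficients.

(3m−b+1)(m+3b)(m+b)

Group: m(3m²+8mb+m−3b²+3b) + b(3m²+8mb+m−3b²+3b); both groups contain (3m²+8mb+m−3b²+3b), so (m+b) is a factor with cofactor 3m²+8mb+m−3b²+3b.
The cofactor groups again: 3m²+8mb+m−3b²+3b = 3m(m+3b) + (−b+1)(m+3b); both groups contain (m+3b), giving (3m−b+1)(m+3b).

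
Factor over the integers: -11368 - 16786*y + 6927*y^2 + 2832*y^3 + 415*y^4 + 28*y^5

(4*y - 7)*(7*y + 4)*(y + 7)*(y^2 + 9*y + 58)

Testing divisors of the constant over divisors of the leading coefficient, y = -7 is a root, giving the factor (y + 7) and quotient 28*y^4 + 219*y^3 + 1299*y^2 - 2166*y - 1624.
Continuing, y = -4/7 is a root, so (7*y + 4) divides it; the quotient is 4*y^3 + 29*y^2 + 169*y - 406.
Continuing, y = 7/4 is a root, so (4*y - 7) divides it; the quotient is y^2 + 9*y + 58.
The quadratic y^2 + 9*y + 58 has discriminant -151 < 0 and is irreducible over ℤ.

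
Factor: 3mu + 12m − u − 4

(3m − 1)(u + 4)

Group as (3mu + 12m) + (−u − 4) = 3m(u + 4) − (u + 4).
Both groups share the factor (u + 4).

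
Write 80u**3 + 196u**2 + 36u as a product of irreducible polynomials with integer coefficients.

Pull out the common factor 4u, then factor the remaining trinomial.

4u(4u + 9)(5u + 1)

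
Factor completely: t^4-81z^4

Difference of squares twice: with A = t and B = 3z, A⁴ − B⁴ = (A² − B²)(A² + B²), and A² − B² factors again.

(t+3z)(t-3z)(t^2+9z^2)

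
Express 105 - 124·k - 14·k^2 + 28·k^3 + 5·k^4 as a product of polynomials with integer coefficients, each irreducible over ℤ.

Testing divisors of the constant over divisors of the leading coefficient, k = 1 is a root, so (k - 1) divides it; the quotient is 5·k^3 + 33·k^2 + 19·k - 105.
Continuing, k = -3 is a root, so (k + 3) is a factor; dividing leaves 5·k^2 + 18·k - 35.
The remaining quadratic factors as (k + 5)(5·k - 7).

(5·k - 7)·(k + 3)·(k + 5)·(k - 1)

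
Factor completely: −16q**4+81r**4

Difference of squares twice: with A = 3r and B = 2q, A⁴ − B⁴ = (A² − B²)(A² + B²), and A² − B² factors again.

(3r−2q)(3r+2q)(9r**2+4q**2)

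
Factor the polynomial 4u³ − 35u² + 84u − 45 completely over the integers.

(4u − 3)(u − 3)(u − 5)

Testing divisors of the constant over divisors of the leading coefficient, u = 3/4 is a root, giving the factor (4u − 3) and quotient u² − 8u + 15.
The remaining quadratic factors as (u − 3)(u − 5).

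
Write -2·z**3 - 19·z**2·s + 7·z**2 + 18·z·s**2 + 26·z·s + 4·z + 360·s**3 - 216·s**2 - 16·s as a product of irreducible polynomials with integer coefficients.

-(z - 4·s)·(2·z + 15·s + 1)·(z + 6·s - 4)

Group: z·(-2·z**2 - 7·z·s - z + 60·s**2 + 4·s) + (6·s - 4)·(-2·z**2 - 7·z·s - z + 60·s**2 + 4·s); both groups contain (-2·z**2 - 7·z·s - z + 60·s**2 + 4·s), so (z + 6·s - 4) is a factor with cofactor -2·z**2 - 7·z·s - z + 60·s**2 + 4·s.
The cofactor groups again: -2·z**2 - 7·z·s - z + 60·s**2 + 4·s = -z·(2·z + 15·s + 1) + 4·s·(2·z + 15·s + 1); both groups contain (2·z + 15·s + 1), giving -(z - 4·s)·(2·z + 15·s + 1).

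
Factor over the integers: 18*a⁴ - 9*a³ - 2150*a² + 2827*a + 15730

(3*a - 11)*(6*a + 13)*(a + 11)*(a - 10)

Among the possible rational roots, a = -11 is a root, so (a + 11) is a factor; dividing leaves 18*a³ - 207*a² + 127*a + 1430.
Next, a = 10 is a root, giving the factor (a - 10) and quotient 18*a² - 27*a - 143.
The remaining quadratic factors as (6*a + 13)(3*a - 11).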